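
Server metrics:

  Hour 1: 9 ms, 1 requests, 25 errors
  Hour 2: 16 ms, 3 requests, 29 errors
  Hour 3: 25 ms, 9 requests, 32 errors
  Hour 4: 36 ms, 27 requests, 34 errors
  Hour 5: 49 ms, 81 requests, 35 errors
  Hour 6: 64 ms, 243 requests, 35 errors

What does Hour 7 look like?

81 ms, 729 requests, 34 errors

Ms — perfect squares: 3², 4², 5², …: 9, 16, 25, 36, 49, 64 → 81.
Requests goes 1, 3, 9, 27, 81, 243 → 729 (×3 each step).
Errors goes 25, 29, 32, 34, 35, 35 → 34 (differences are 4, 3, 2, … (decreasing by 1 each time)).
So the next row is 81 ms, 729 requests, 34 errors.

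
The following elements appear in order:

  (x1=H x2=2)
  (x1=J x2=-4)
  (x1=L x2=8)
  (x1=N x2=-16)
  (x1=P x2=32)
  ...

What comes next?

X1: H, J, L, N, P → R (letters move forward 2 places in the alphabet).
X2: ×(-2) each step, so 2, -4, 8, -16, 32 → -64.
So the next element is (x1=R x2=-64).

(x1=R x2=-64)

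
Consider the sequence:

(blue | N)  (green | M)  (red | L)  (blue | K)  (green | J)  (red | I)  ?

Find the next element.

For the colour, repeats blue → green → red: blue, green, red, blue, green, red → blue.
Letter goes N, M, L, K, J, I → H (letters move back 1 place in the alphabet).
Putting it together: (blue | H).

(blue | H)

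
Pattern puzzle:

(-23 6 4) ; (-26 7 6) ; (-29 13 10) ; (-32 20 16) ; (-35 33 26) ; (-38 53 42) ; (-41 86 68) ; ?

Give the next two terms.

For the first slot, −3 each step: -23, -26, -29, -32, -35, -38, -41 → -44 → -47.
Second slot: each term is the sum of the two before it; 6, 7, 13, 20, 33, 53, 86 → 139 → 225.
Third slot: each term is the sum of the two before it; 4, 6, 10, 16, 26, 42, 68 → 110 → 178.
So the next two terms are (-44 139 110) and (-47 225 178).

(-44 139 110), (-47 225 178)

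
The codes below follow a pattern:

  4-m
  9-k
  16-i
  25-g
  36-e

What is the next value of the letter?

Letter goes m, k, i, g, e → c (letters move back 2 places in the alphabet).

c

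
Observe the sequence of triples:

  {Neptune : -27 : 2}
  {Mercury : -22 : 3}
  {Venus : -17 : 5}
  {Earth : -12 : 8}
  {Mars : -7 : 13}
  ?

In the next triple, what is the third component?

Third component goes 2, 3, 5, 8, 13 → 21 (each term is the sum of the two before it).

21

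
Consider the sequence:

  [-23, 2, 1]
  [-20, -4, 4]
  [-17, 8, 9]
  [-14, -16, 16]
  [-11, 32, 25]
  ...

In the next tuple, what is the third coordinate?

First coordinate: +3 each step, so -23, -20, -17, -14, -11 → -8.
Second coordinate: ×(-2) each step, so 2, -4, 8, -16, 32 → -64.
Third coordinate goes 1, 4, 9, 16, 25 → 36 (perfect squares: 1², 2², 3², …).

36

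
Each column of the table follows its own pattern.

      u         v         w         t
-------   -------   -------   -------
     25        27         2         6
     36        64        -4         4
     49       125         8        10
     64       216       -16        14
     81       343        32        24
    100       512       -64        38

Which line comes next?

121  729  128  62

Column u goes 25, 36, 49, 64, 81, 100 → 121 (perfect squares: 5², 6², 7², …).
Column v: perfect cubes: 3³, 4³, 5³, …; 27, 64, 125, 216, 343, 512 → 729.
Column w — ×(-2) each step: 2, -4, 8, -16, 32, -64 → 128.
Column t goes 6, 4, 10, 14, 24, 38 → 62 (each term is the sum of the two before it).
Combining the parts gives 121  729  128  62.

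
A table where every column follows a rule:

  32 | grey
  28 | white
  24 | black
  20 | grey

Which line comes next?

16  white

First component: 32, 28, 24, 20 → 16 (−4 each step).
Shade — repeats grey → white → black: grey, white, black, grey → white.
Putting it together: 16  white.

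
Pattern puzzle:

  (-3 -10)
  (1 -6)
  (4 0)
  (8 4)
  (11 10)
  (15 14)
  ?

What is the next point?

First coordinate: alternating steps +4, +3, +4, +3, …, so -3, 1, 4, 8, 11, 15 → 18.
Second coordinate: alternating steps +4, +6, +4, +6, …, so -10, -6, 0, 4, 10, 14 → 20.
Putting it together: (18 20).

(18 20)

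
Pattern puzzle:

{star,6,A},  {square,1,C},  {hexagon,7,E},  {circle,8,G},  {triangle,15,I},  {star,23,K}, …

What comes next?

{square,38,M}

Shape goes star, square, hexagon, circle, triangle, star → square (repeats star → square → hexagon → circle → triangle).
Second slot: 6, 1, 7, 8, 15, 23 → 38 (each term is the sum of the two before it).
Letter — letters move forward 2 places in the alphabet: A, C, E, G, I, K → M.
So the next tuple is {square,38,M}.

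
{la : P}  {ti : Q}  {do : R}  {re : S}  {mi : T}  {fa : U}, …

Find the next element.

{sol : V}

Note: runs through the solfège scale do→ti, so la, ti, do, re, mi, fa → sol.
For the letter, letters move forward 1 place in the alphabet: P, Q, R, S, T, U → V.
Putting it together: {sol : V}.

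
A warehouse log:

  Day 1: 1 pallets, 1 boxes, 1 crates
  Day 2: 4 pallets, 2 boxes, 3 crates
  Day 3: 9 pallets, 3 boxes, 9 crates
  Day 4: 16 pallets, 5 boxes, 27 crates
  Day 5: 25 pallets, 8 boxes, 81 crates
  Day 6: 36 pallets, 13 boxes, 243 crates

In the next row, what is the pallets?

49

Pallets: perfect squares: 1², 2², 3², …; 1, 4, 9, 16, 25, 36 → 49.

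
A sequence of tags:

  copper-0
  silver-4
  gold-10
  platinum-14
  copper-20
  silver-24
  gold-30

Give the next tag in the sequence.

platinum-34

Metal — repeats copper → silver → gold → platinum: copper, silver, gold, platinum, copper, silver, gold → platinum.
For the second component, alternating steps +4, +6, +4, +6, …: 0, 4, 10, 14, 20, 24, 30 → 34.
Putting it together: platinum-34.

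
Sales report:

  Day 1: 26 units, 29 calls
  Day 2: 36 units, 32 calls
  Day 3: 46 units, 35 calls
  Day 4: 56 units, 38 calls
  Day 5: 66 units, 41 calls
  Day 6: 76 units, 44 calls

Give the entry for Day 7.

86 units, 47 calls

Units — +10 each step: 26, 36, 46, 56, 66, 76 → 86.
Calls: 29, 32, 35, 38, 41, 44 → 47 (+3 each step).
So the next line is 86 units, 47 calls.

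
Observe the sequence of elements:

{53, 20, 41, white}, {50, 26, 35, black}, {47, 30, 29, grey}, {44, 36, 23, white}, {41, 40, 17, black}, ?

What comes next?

{38, 46, 11, grey}

First value: −3 each step, so 53, 50, 47, 44, 41 → 38.
Second value: alternating steps +6, +4, +6, +4, …; 20, 26, 30, 36, 40 → 46.
Third value goes 41, 35, 29, 23, 17 → 11 (−6 each step).
Shade: white, black, grey, white, black → grey (repeats white → black → grey).
So the next element is {38, 46, 11, grey}.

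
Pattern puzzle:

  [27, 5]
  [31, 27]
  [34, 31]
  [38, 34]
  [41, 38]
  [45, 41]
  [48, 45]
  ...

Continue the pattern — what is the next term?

[52, 48]

First entry: alternating steps +4, +3, +4, +3, …; 27, 31, 34, 38, 41, 45, 48 → 52.
Second entry: always the previous value of the first entry; 5, 27, 31, 34, 38, 41, 45 → 48.
So the next term is [52, 48].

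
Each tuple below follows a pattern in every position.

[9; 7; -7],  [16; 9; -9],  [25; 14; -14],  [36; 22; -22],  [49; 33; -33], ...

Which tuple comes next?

First component goes 9, 16, 25, 36, 49 → 64 (perfect squares: 3², 4², 5², …).
Second component goes 7, 9, 14, 22, 33 → 47 (differences are 2, 5, 8, … (increasing by 3 each time)).
Third component — always the negative of the second component: -7, -9, -14, -22, -33 → -47.
So the next tuple is [64; 47; -47].

[64; 47; -47]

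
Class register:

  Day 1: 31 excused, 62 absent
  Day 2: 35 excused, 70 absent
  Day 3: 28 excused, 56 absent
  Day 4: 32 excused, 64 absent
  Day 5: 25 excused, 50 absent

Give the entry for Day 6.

29 excused, 58 absent

For the excused, alternating steps +4, −7, +4, −7, …: 31, 35, 28, 32, 25 → 29.
For the absent, always 2 × the excused: 62, 70, 56, 64, 50 → 58.
Putting it together: 29 excused, 58 absent.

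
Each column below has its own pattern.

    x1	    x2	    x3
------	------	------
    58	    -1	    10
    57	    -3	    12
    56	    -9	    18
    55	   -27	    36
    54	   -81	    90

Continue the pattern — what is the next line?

Column x1 — −1 each step: 58, 57, 56, 55, 54 → 53.
Column x2: -1, -3, -9, -27, -81 → -243 (×3 each step).
For the column x3, together with the column x2 always sums to 9: 10, 12, 18, 36, 90 → 252.
So the next line is 53  -243  252.

53  -243  252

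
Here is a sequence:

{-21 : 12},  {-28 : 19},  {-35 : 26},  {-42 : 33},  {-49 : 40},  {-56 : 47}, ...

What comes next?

First component: −7 each step; -21, -28, -35, -42, -49, -56 → -63.
Second component: +7 each step; 12, 19, 26, 33, 40, 47 → 54.
Combining the parts gives {-63 : 54}.

{-63 : 54}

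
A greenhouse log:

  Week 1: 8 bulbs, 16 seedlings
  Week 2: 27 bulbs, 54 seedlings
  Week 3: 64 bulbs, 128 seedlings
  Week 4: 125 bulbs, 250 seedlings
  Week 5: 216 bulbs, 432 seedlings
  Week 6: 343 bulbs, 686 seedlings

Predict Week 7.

Bulbs goes 8, 27, 64, 125, 216, 343 → 512 (perfect cubes: 2³, 3³, 4³, …).
For the seedlings, always 2 × the bulbs: 16, 54, 128, 250, 432, 686 → 1024.
Putting it together: 512 bulbs, 1024 seedlings.

512 bulbs, 1024 seedlings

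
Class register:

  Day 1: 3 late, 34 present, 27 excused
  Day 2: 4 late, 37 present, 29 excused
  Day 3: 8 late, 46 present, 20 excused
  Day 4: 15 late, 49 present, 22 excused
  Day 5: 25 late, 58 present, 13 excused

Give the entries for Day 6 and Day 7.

38 late, 61 present, 15 excused; 54 late, 70 present, 6 excused

For the late, differences are 1, 4, 7, … (increasing by 3 each time): 3, 4, 8, 15, 25 → 38 → 54.
Present: 34, 37, 46, 49, 58 → 61 → 70 (alternating steps +3, +9, +3, +9, …).
For the excused, alternating steps +2, −9, +2, −9, …: 27, 29, 20, 22, 13 → 15 → 6.
Putting the parts together: 38 late, 61 present, 15 excused and then 54 late, 70 present, 6 excused.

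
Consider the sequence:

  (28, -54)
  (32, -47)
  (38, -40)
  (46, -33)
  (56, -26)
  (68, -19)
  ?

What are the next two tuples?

For the first component, differences are 4, 6, 8, … (increasing by 2 each time): 28, 32, 38, 46, 56, 68 → 82 → 98.
Second component: +7 each step, so -54, -47, -40, -33, -26, -19 → -12 → -5.
Putting the parts together: (82, -12) and then (98, -5).

(82, -12), (98, -5)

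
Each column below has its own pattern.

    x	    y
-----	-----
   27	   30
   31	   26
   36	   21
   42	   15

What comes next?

Column x: 27, 31, 36, 42 → 49 (differences are 4, 5, 6, … (increasing by 1 each time)).
Column y: together with the column x always sums to 57; 30, 26, 21, 15 → 8.
Combining the parts gives 49  8.

49  8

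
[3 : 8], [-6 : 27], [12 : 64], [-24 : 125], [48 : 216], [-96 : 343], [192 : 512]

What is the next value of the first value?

-384

First value: ×(-2) each step, so 3, -6, 12, -24, 48, -96, 192 → -384.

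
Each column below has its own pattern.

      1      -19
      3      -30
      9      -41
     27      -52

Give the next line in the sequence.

81  -63

First component: 1, 3, 9, 27 → 81 (×3 each step).
Second component goes -19, -30, -41, -52 → -63 (−11 each step).
Combining the parts gives 81  -63.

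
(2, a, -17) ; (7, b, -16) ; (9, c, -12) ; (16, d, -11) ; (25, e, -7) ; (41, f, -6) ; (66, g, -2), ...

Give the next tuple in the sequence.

First coordinate goes 2, 7, 9, 16, 25, 41, 66 → 107 (each term is the sum of the two before it).
Letter: letters move forward 1 place in the alphabet; a, b, c, d, e, f, g → h.
For the third coordinate, alternating steps +1, +4, +1, +4, …: -17, -16, -12, -11, -7, -6, -2 → -1.
Putting it together: (107, h, -1).

(107, h, -1)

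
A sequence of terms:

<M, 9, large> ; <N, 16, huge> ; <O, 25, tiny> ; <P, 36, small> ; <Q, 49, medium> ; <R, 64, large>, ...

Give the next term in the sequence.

<S, 81, huge>

Letter: M, N, O, P, Q, R → S (letters move forward 1 place in the alphabet).
Second part: perfect squares: 3², 4², 5², …; 9, 16, 25, 36, 49, 64 → 81.
For the size, repeats large → huge → tiny → small → medium: large, huge, tiny, small, medium, large → huge.
Combining the parts gives <S, 81, huge>.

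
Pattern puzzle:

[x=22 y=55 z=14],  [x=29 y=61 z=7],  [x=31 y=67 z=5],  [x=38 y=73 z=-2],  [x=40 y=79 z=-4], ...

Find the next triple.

[x=47 y=85 z=-11]

X goes 22, 29, 31, 38, 40 → 47 (alternating steps +7, +2, +7, +2, …).
Y goes 55, 61, 67, 73, 79 → 85 (+6 each step).
Z: together with the x always sums to 36; 14, 7, 5, -2, -4 → -11.
So the next triple is [x=47 y=85 z=-11].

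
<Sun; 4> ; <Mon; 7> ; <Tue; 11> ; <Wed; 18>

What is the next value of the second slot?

Day — runs through the weekdays Mon→Sun: Sun, Mon, Tue, Wed → Thu.
Second slot: 4, 7, 11, 18 → 29 (each term is the sum of the two before it).

29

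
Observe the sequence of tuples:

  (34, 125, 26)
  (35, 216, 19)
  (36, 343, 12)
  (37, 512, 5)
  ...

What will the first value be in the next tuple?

First value: +1 each step, so 34, 35, 36, 37 → 38.

38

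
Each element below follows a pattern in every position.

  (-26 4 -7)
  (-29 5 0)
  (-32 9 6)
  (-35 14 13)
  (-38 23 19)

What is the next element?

(-41 37 26)

For the first entry, −3 each step: -26, -29, -32, -35, -38 → -41.
Second entry — each term is the sum of the two before it: 4, 5, 9, 14, 23 → 37.
Third entry: alternating steps +7, +6, +7, +6, …, so -7, 0, 6, 13, 19 → 26.
So the next element is (-41 37 26).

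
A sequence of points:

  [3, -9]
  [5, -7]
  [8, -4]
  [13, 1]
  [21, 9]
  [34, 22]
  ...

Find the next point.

[55, 43]

First coordinate — each term is the sum of the two before it: 3, 5, 8, 13, 21, 34 → 55.
Second coordinate goes -9, -7, -4, 1, 9, 22 → 43 (always 12 less than the first coordinate).
Putting it together: [55, 43].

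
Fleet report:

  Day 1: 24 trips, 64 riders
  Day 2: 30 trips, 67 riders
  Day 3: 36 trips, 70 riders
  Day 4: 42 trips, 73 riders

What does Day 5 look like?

Trips: 24, 30, 36, 42 → 48 (+6 each step).
For the riders, +3 each step: 64, 67, 70, 73 → 76.
Combining the parts gives 48 trips, 76 riders.

48 trips, 76 riders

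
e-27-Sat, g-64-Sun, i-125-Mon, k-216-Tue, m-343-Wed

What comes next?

o-512-Thu

Letter goes e, g, i, k, m → o (letters move forward 2 places in the alphabet).
Second component: perfect cubes: 3³, 4³, 5³, …; 27, 64, 125, 216, 343 → 512.
Day: Sat, Sun, Mon, Tue, Wed → Thu (runs through the weekdays Mon→Sun).
So the next token is o-512-Thu.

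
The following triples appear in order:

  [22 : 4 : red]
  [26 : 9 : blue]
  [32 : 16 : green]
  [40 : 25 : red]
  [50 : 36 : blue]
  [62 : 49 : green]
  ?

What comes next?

[76 : 64 : red]

First part: 22, 26, 32, 40, 50, 62 → 76 (differences are 4, 6, 8, … (increasing by 2 each time)).
Second part: perfect squares: 2², 3², 4², …; 4, 9, 16, 25, 36, 49 → 64.
Colour goes red, blue, green, red, blue, green → red (repeats red → blue → green).
Putting it together: [76 : 64 : red].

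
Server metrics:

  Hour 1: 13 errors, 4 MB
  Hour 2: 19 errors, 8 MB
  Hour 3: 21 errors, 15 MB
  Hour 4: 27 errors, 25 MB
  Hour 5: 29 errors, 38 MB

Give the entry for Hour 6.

Errors — alternating steps +6, +2, +6, +2, …: 13, 19, 21, 27, 29 → 35.
MB: 4, 8, 15, 25, 38 → 54 (differences are 4, 7, 10, … (increasing by 3 each time)).
Putting it together: 35 errors, 54 MB.

35 errors, 54 MB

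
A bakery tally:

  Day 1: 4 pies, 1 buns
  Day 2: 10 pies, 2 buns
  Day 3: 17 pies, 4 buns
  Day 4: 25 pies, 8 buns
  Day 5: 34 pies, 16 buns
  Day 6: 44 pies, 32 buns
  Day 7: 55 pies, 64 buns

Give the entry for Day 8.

Pies — differences are 6, 7, 8, … (increasing by 1 each time): 4, 10, 17, 25, 34, 44, 55 → 67.
For the buns, ×2 each step: 1, 2, 4, 8, 16, 32, 64 → 128.
Putting it together: 67 pies, 128 buns.

67 pies, 128 buns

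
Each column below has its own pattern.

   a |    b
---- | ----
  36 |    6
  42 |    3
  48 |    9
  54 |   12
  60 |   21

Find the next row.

Column a — +6 each step: 36, 42, 48, 54, 60 → 66.
Column b goes 6, 3, 9, 12, 21 → 33 (each term is the sum of the two before it).
So the next row is 66  33.

66  33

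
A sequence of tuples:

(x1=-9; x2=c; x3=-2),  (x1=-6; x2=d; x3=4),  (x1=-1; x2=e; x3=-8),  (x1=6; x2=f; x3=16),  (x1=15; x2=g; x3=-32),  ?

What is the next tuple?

(x1=26; x2=h; x3=64)

For the x1, differences are 3, 5, 7, … (increasing by 2 each time): -9, -6, -1, 6, 15 → 26.
X2 — letters move forward 1 place in the alphabet: c, d, e, f, g → h.
X3 goes -2, 4, -8, 16, -32 → 64 (×(-2) each step).
Combining the parts gives (x1=26; x2=h; x3=64).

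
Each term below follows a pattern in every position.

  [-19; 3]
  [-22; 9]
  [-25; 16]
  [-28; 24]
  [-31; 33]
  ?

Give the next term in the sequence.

[-34; 43]

First part: −3 each step; -19, -22, -25, -28, -31 → -34.
Second part: differences are 6, 7, 8, … (increasing by 1 each time), so 3, 9, 16, 24, 33 → 43.
Combining the parts gives [-34; 43].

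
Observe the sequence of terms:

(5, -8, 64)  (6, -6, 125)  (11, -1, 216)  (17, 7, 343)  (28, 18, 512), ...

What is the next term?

(45, 32, 729)

First value — each term is the sum of the two before it: 5, 6, 11, 17, 28 → 45.
For the second value, differences are 2, 5, 8, … (increasing by 3 each time): -8, -6, -1, 7, 18 → 32.
Third value: perfect cubes: 4³, 5³, 6³, …, so 64, 125, 216, 343, 512 → 729.
Putting it together: (45, 32, 729).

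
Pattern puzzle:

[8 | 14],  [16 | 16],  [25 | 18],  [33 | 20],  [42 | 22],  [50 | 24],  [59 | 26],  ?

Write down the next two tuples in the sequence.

[67 | 28], [76 | 30]

First part: 8, 16, 25, 33, 42, 50, 59 → 67 → 76 (alternating steps +8, +9, +8, +9, …).
Second part — +2 each step: 14, 16, 18, 20, 22, 24, 26 → 28 → 30.
So the next two tuples are [67 | 28] and [76 | 30].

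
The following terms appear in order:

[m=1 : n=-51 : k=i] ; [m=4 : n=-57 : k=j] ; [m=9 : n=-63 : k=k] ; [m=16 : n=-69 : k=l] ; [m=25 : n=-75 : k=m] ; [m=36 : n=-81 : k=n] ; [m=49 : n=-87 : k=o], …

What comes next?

[m=64 : n=-93 : k=p]

M: perfect squares: 1², 2², 3², …, so 1, 4, 9, 16, 25, 36, 49 → 64.
N: -51, -57, -63, -69, -75, -81, -87 → -93 (−6 each step).
K: letters move forward 1 place in the alphabet, so i, j, k, l, m, n, o → p.
Putting it together: [m=64 : n=-93 : k=p].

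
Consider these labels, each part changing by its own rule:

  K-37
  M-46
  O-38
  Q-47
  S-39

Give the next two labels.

Letter goes K, M, O, Q, S → U → W (letters move forward 2 places in the alphabet).
Second component goes 37, 46, 38, 47, 39 → 48 → 40 (alternating steps +9, −8, +9, −8, …).
Putting the parts together: U-48 and then W-40.

U-48, W-40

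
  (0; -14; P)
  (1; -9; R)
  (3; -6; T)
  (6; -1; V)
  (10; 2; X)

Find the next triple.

First part goes 0, 1, 3, 6, 10 → 15 (differences are 1, 2, 3, … (increasing by 1 each time)).
For the second part, alternating steps +5, +3, +5, +3, …: -14, -9, -6, -1, 2 → 7.
Letter: letters move forward 2 places in the alphabet; P, R, T, V, X → Z.
Putting it together: (15; 7; Z).

(15; 7; Z)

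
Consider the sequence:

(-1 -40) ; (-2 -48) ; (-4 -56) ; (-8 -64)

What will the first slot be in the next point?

-16

First slot: ×2 each step; -1, -2, -4, -8 → -16.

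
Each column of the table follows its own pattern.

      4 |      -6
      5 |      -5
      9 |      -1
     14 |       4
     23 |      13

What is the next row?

First component — each term is the sum of the two before it: 4, 5, 9, 14, 23 → 37.
Second component goes -6, -5, -1, 4, 13 → 27 (always 10 less than the first component).
Putting it together: 37  27.

37  27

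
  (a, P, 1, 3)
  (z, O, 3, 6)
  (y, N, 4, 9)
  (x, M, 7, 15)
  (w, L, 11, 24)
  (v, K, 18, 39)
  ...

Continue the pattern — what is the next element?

First letter: letters move back 1 place in the alphabet, wrapping A→Z; a, z, y, x, w, v → u.
Second letter — letters move back 1 place in the alphabet: P, O, N, M, L, K → J.
Third coordinate goes 1, 3, 4, 7, 11, 18 → 29 (each term is the sum of the two before it).
Fourth coordinate goes 3, 6, 9, 15, 24, 39 → 63 (each term is the sum of the two before it).
Combining the parts gives (u, J, 29, 63).

(u, J, 29, 63)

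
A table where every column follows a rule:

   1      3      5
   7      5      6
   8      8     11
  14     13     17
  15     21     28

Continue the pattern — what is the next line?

21  34  45

For the first component, alternating steps +6, +1, +6, +1, …: 1, 7, 8, 14, 15 → 21.
Second component: each term is the sum of the two before it; 3, 5, 8, 13, 21 → 34.
Third component: each term is the sum of the two before it, so 5, 6, 11, 17, 28 → 45.
Combining the parts gives 21  34  45.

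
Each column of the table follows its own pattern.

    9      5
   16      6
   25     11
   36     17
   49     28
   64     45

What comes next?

81  73

First component — perfect squares: 3², 4², 5², …: 9, 16, 25, 36, 49, 64 → 81.
Second component: 5, 6, 11, 17, 28, 45 → 73 (each term is the sum of the two before it).
Combining the parts gives 81  73.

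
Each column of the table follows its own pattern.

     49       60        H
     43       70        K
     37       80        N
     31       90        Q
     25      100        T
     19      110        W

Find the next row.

First component goes 49, 43, 37, 31, 25, 19 → 13 (−6 each step).
Second component: +10 each step; 60, 70, 80, 90, 100, 110 → 120.
Letter — letters move forward 3 places in the alphabet: H, K, N, Q, T, W → Z.
So the next row is 13  120  Z.

13  120  Z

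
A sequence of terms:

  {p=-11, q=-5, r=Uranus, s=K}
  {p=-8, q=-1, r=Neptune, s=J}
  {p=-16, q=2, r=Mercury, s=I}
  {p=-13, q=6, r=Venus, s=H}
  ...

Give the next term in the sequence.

For the p, alternating steps +3, −8, +3, −8, …: -11, -8, -16, -13 → -21.
Q — alternating steps +4, +3, +4, +3, …: -5, -1, 2, 6 → 9.
R: Uranus, Neptune, Mercury, Venus → Earth (runs through the planets Mercury→Neptune).
For the s, letters move back 1 place in the alphabet: K, J, I, H → G.
Combining the parts gives {p=-21, q=9, r=Earth, s=G}.

{p=-21, q=9, r=Earth, s=G}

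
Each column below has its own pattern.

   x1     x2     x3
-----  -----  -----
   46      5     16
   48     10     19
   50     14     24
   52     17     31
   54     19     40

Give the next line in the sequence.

56  20  51

Column x1 — +2 each step: 46, 48, 50, 52, 54 → 56.
Column x2: differences are 5, 4, 3, … (decreasing by 1 each time), so 5, 10, 14, 17, 19 → 20.
Column x3: differences are 3, 5, 7, … (increasing by 2 each time), so 16, 19, 24, 31, 40 → 51.
So the next line is 56  20  51.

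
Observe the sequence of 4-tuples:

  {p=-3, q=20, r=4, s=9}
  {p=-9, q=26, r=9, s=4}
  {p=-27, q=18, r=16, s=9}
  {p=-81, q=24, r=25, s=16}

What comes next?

P: ×3 each step; -3, -9, -27, -81 → -243.
For the q, alternating steps +6, −8, +6, −8, …: 20, 26, 18, 24 → 16.
For the r, perfect squares: 2², 3², 4², …: 4, 9, 16, 25 → 36.
For the s, always the previous value of the r: 9, 4, 9, 16 → 25.
Combining the parts gives {p=-243, q=16, r=36, s=25}.

{p=-243, q=16, r=36, s=25}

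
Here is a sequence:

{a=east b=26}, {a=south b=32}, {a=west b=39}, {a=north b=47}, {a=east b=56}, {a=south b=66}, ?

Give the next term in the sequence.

A goes east, south, west, north, east, south → west (repeats east → south → west → north).
For the b, differences are 6, 7, 8, … (increasing by 1 each time): 26, 32, 39, 47, 56, 66 → 77.
So the next term is {a=west b=77}.

{a=west b=77}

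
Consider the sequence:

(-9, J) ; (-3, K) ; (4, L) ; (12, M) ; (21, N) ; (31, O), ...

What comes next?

First coordinate: -9, -3, 4, 12, 21, 31 → 42 (differences are 6, 7, 8, … (increasing by 1 each time)).
Letter goes J, K, L, M, N, O → P (letters move forward 1 place in the alphabet).
So the next point is (42, P).

(42, P)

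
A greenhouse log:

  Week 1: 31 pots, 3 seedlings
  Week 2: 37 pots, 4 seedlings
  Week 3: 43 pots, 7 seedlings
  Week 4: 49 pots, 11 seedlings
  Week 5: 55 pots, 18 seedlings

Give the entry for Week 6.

61 pots, 29 seedlings

For the pots, +6 each step: 31, 37, 43, 49, 55 → 61.
Seedlings goes 3, 4, 7, 11, 18 → 29 (each term is the sum of the two before it).
Combining the parts gives 61 pots, 29 seedlings.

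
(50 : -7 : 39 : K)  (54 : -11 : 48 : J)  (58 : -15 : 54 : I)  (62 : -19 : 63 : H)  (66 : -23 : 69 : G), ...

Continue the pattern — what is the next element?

(70 : -27 : 78 : F)

First coordinate: +4 each step; 50, 54, 58, 62, 66 → 70.
Second coordinate goes -7, -11, -15, -19, -23 → -27 (−4 each step).
For the third coordinate, alternating steps +9, +6, +9, +6, …: 39, 48, 54, 63, 69 → 78.
Letter: K, J, I, H, G → F (letters move back 1 place in the alphabet).
Putting it together: (70 : -27 : 78 : F).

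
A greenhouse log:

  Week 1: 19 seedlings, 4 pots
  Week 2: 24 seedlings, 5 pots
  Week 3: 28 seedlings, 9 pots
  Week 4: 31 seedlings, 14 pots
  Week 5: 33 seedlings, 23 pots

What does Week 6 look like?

Seedlings goes 19, 24, 28, 31, 33 → 34 (differences are 5, 4, 3, … (decreasing by 1 each time)).
Pots: each term is the sum of the two before it; 4, 5, 9, 14, 23 → 37.
Putting it together: 34 seedlings, 37 pots.

34 seedlings, 37 pots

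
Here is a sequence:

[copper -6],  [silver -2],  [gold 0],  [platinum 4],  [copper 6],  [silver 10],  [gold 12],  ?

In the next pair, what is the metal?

Metal: repeats copper → silver → gold → platinum, so copper, silver, gold, platinum, copper, silver, gold → platinum.
Second part goes -6, -2, 0, 4, 6, 10, 12 → 16 (alternating steps +4, +2, +4, +2, …).

platinum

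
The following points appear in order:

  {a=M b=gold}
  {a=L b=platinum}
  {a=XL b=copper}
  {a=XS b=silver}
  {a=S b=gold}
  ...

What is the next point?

{a=M b=platinum}

A goes M, L, XL, XS, S → M (runs through clothing sizes XS→XL).
B: repeats gold → platinum → copper → silver, so gold, platinum, copper, silver, gold → platinum.
Putting it together: {a=M b=platinum}.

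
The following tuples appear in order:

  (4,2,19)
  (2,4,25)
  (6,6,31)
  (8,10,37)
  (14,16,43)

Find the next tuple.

(22,26,49)

First slot: 4, 2, 6, 8, 14 → 22 (each term is the sum of the two before it).
Second slot — each term is the sum of the two before it: 2, 4, 6, 10, 16 → 26.
Third slot: 19, 25, 31, 37, 43 → 49 (+6 each step).
So the next tuple is (22,26,49).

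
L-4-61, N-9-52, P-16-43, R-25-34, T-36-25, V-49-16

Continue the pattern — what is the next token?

Letter: L, N, P, R, T, V → X (letters move forward 2 places in the alphabet).
Second component: perfect squares: 2², 3², 4², …; 4, 9, 16, 25, 36, 49 → 64.
Third component: −9 each step, so 61, 52, 43, 34, 25, 16 → 7.
Putting it together: X-64-7.

X-64-7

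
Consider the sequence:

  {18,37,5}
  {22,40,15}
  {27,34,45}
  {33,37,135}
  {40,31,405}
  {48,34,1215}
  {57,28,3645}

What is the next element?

{67,31,10935}

First slot: differences are 4, 5, 6, … (increasing by 1 each time), so 18, 22, 27, 33, 40, 48, 57 → 67.
Second slot: 37, 40, 34, 37, 31, 34, 28 → 31 (alternating steps +3, −6, +3, −6, …).
Third slot: ×3 each step; 5, 15, 45, 135, 405, 1215, 3645 → 10935.
So the next element is {67,31,10935}.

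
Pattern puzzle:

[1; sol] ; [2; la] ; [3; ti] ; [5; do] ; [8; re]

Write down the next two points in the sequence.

[13; mi], [21; fa]

First part: each term is the sum of the two before it, so 1, 2, 3, 5, 8 → 13 → 21.
Note: runs through the solfège scale do→ti, so sol, la, ti, do, re → mi → fa.
So the next two points are [13; mi] and [21; fa].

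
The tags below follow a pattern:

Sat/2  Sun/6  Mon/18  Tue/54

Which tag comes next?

Day: Sat, Sun, Mon, Tue → Wed (runs through the weekdays Mon→Sun).
Second component: ×3 each step; 2, 6, 18, 54 → 162.
Putting it together: Wed/162.

Wed/162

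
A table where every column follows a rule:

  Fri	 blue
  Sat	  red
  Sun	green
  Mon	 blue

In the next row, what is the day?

Tue

Day — runs through the weekdays Mon→Sun: Fri, Sat, Sun, Mon → Tue.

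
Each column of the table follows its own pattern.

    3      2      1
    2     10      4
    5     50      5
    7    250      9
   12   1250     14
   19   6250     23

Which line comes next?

31  31250  37

First component: 3, 2, 5, 7, 12, 19 → 31 (each term is the sum of the two before it).
Second component: 2, 10, 50, 250, 1250, 6250 → 31250 (×5 each step).
Third component: 1, 4, 5, 9, 14, 23 → 37 (each term is the sum of the two before it).
Combining the parts gives 31  31250  37.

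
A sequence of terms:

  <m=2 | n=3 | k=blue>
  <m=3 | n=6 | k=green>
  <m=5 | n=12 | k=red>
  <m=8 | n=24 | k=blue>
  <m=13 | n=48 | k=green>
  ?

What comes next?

For the m, each term is the sum of the two before it: 2, 3, 5, 8, 13 → 21.
N: ×2 each step; 3, 6, 12, 24, 48 → 96.
For the k, repeats blue → green → red: blue, green, red, blue, green → red.
So the next term is <m=21 | n=96 | k=red>.

<m=21 | n=96 | k=red>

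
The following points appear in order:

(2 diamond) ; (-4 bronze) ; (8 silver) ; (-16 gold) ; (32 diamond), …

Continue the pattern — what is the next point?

(-64 bronze)

First coordinate: 2, -4, 8, -16, 32 → -64 (×(-2) each step).
For the rank, repeats diamond → bronze → silver → gold: diamond, bronze, silver, gold, diamond → bronze.
Combining the parts gives (-64 bronze).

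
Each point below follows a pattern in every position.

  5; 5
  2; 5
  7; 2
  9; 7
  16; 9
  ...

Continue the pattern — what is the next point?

25; 16

First component goes 5, 2, 7, 9, 16 → 25 (each term is the sum of the two before it).
Second component: always the previous value of the first component, so 5, 5, 2, 7, 9 → 16.
So the next point is 25; 16.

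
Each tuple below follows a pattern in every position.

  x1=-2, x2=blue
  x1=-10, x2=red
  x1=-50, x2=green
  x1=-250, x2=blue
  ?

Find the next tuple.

x1=-1250, x2=red

X1 goes -2, -10, -50, -250 → -1250 (×5 each step).
X2: repeats blue → red → green; blue, red, green, blue → red.
Putting it together: x1=-1250, x2=red.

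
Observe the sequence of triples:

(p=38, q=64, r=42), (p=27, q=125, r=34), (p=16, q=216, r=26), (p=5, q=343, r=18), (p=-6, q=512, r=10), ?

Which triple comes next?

P: 38, 27, 16, 5, -6 → -17 (−11 each step).
Q goes 64, 125, 216, 343, 512 → 729 (perfect cubes: 4³, 5³, 6³, …).
R goes 42, 34, 26, 18, 10 → 2 (−8 each step).
So the next triple is (p=-17, q=729, r=2).

(p=-17, q=729, r=2)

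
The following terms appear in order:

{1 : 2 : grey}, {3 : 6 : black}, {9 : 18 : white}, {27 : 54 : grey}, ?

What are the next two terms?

{81 : 162 : black}, {243 : 486 : white}

For the first coordinate, ×3 each step: 1, 3, 9, 27 → 81 → 243.
Second coordinate: ×3 each step; 2, 6, 18, 54 → 162 → 486.
Shade: repeats grey → black → white, so grey, black, white, grey → black → white.
Putting the parts together: {81 : 162 : black} and then {243 : 486 : white}.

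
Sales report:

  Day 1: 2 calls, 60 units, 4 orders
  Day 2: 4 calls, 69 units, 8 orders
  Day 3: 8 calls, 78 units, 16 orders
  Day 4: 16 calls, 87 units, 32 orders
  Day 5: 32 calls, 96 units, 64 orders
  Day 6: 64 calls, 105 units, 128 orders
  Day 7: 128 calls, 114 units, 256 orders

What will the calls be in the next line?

256

For the calls, ×2 each step: 2, 4, 8, 16, 32, 64, 128 → 256.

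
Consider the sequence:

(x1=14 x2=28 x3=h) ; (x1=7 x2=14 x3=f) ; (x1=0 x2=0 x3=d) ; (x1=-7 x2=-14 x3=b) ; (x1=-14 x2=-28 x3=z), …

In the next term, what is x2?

X1 — −7 each step: 14, 7, 0, -7, -14 → -21.
X2: always 2 × the x1; 28, 14, 0, -14, -28 → -42.

-42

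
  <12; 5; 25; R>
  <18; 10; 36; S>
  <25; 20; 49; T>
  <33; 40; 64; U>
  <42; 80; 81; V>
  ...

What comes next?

<52; 160; 100; W>

First component: differences are 6, 7, 8, … (increasing by 1 each time), so 12, 18, 25, 33, 42 → 52.
Second component: ×2 each step; 5, 10, 20, 40, 80 → 160.
For the third component, perfect squares: 5², 6², 7², …: 25, 36, 49, 64, 81 → 100.
Letter: letters move forward 1 place in the alphabet, so R, S, T, U, V → W.
Combining the parts gives <52; 160; 100; W>.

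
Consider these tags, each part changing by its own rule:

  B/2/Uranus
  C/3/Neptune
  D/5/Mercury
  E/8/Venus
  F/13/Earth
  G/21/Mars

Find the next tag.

H/34/Jupiter

Letter — letters move forward 1 place in the alphabet: B, C, D, E, F, G → H.
Second component: 2, 3, 5, 8, 13, 21 → 34 (each term is the sum of the two before it).
Planet: runs through the planets Mercury→Neptune, so Uranus, Neptune, Mercury, Venus, Earth, Mars → Jupiter.
Putting it together: H/34/Jupiter.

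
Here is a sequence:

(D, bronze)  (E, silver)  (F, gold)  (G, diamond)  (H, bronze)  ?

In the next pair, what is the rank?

silver

Letter goes D, E, F, G, H → I (letters move forward 1 place in the alphabet).
Rank — repeats bronze → silver → gold → diamond: bronze, silver, gold, diamond, bronze → silver.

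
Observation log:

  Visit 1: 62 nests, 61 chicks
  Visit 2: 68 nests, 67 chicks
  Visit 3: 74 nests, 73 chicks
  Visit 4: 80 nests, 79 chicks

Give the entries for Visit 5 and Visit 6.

For the nests, +6 each step: 62, 68, 74, 80 → 86 → 92.
Chicks goes 61, 67, 73, 79 → 85 → 91 (always 1 less than the nests).
So the next two records are 86 nests, 85 chicks and 92 nests, 91 chicks.

86 nests, 85 chicks; 92 nests, 91 chicks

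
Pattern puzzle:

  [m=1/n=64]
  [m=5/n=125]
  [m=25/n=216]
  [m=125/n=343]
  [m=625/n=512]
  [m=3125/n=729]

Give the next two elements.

[m=15625/n=1000], [m=78125/n=1331]

M: ×5 each step, so 1, 5, 25, 125, 625, 3125 → 15625 → 78125.
N — perfect cubes: 4³, 5³, 6³, …: 64, 125, 216, 343, 512, 729 → 1000 → 1331.
So the next two elements are [m=15625/n=1000] and [m=78125/n=1331].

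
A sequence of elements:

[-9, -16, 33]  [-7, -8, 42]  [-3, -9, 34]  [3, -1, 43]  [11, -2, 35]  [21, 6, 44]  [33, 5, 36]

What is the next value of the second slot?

13

Second slot: alternating steps +8, −1, +8, −1, …, so -16, -8, -9, -1, -2, 6, 5 → 13.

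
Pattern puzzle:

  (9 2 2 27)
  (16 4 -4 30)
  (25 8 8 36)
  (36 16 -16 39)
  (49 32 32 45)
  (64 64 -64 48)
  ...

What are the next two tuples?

First part goes 9, 16, 25, 36, 49, 64 → 81 → 100 (perfect squares: 3², 4², 5², …).
Second part: ×2 each step, so 2, 4, 8, 16, 32, 64 → 128 → 256.
Third part goes 2, -4, 8, -16, 32, -64 → 128 → -256 (×(-2) each step).
Fourth part — alternating steps +3, +6, +3, +6, …: 27, 30, 36, 39, 45, 48 → 54 → 57.
Putting the parts together: (81 128 128 54) and then (100 256 -256 57).

(81 128 128 54), (100 256 -256 57)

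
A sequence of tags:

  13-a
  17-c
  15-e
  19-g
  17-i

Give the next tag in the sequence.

21-k

First component: alternating steps +4, −2, +4, −2, …; 13, 17, 15, 19, 17 → 21.
For the letter, letters move forward 2 places in the alphabet: a, c, e, g, i → k.
Putting it together: 21-k.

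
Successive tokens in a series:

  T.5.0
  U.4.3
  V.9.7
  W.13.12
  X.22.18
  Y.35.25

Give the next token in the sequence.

Z.57.33

Letter — letters move forward 1 place in the alphabet: T, U, V, W, X, Y → Z.
Second component: 5, 4, 9, 13, 22, 35 → 57 (each term is the sum of the two before it).
Third component: differences are 3, 4, 5, … (increasing by 1 each time), so 0, 3, 7, 12, 18, 25 → 33.
Putting it together: Z.57.33.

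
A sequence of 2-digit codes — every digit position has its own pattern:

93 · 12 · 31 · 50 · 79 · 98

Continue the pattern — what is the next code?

First digit — +2 each step, mod 10: 9, 1, 3, 5, 7, 9 → 1.
Second digit goes 3, 2, 1, 0, 9, 8 → 7 (−1 each step, mod 10).
Combining the parts gives 17.

17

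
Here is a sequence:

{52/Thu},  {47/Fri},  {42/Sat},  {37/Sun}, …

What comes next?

{32/Mon}

First part — −5 each step: 52, 47, 42, 37 → 32.
Day goes Thu, Fri, Sat, Sun → Mon (runs through the weekdays Mon→Sun).
Combining the parts gives {32/Mon}.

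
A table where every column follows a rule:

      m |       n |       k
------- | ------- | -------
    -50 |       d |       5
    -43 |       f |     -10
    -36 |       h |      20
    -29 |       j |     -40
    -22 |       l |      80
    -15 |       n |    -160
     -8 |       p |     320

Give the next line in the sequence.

-1  r  -640

Column m: +7 each step, so -50, -43, -36, -29, -22, -15, -8 → -1.
Column n: letters move forward 2 places in the alphabet, so d, f, h, j, l, n, p → r.
Column k: ×(-2) each step; 5, -10, 20, -40, 80, -160, 320 → -640.
Putting it together: -1  r  -640.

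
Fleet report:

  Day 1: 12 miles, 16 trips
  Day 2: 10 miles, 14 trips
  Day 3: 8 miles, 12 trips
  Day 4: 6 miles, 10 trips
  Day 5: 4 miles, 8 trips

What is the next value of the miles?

For the miles, −2 each step: 12, 10, 8, 6, 4 → 2.

2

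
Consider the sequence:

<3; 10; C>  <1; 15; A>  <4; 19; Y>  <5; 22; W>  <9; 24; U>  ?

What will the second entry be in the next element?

25

First entry: each term is the sum of the two before it; 3, 1, 4, 5, 9 → 14.
Second entry: differences are 5, 4, 3, … (decreasing by 1 each time), so 10, 15, 19, 22, 24 → 25.
For the letter, letters move back 2 places in the alphabet, wrapping A→Z: C, A, Y, W, U → S.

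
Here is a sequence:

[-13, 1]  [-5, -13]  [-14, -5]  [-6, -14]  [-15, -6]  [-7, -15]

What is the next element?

[-16, -7]

For the first component, alternating steps +8, −9, +8, −9, …: -13, -5, -14, -6, -15, -7 → -16.
Second component: always the previous value of the first component; 1, -13, -5, -14, -6, -15 → -7.
So the next element is [-16, -7].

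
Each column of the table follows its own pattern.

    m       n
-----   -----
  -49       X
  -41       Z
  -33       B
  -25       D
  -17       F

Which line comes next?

Column m goes -49, -41, -33, -25, -17 → -9 (+8 each step).
For the column n, letters move forward 2 places in the alphabet, wrapping Z→A: X, Z, B, D, F → H.
So the next line is -9  H.

-9  H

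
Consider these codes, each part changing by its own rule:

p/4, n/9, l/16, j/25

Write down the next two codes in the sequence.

Letter — letters move back 2 places in the alphabet: p, n, l, j → h → f.
Second component: perfect squares: 2², 3², 4², …, so 4, 9, 16, 25 → 36 → 49.
So the next two codes are h/36 and f/49.

h/36, f/49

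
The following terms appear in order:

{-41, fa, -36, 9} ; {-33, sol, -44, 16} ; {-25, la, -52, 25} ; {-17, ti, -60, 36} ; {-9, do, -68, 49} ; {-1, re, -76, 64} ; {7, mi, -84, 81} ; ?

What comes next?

{15, fa, -92, 100}

First slot: +8 each step, so -41, -33, -25, -17, -9, -1, 7 → 15.
Note goes fa, sol, la, ti, do, re, mi → fa (runs through the solfège scale do→ti).
Third slot: -36, -44, -52, -60, -68, -76, -84 → -92 (−8 each step).
Fourth slot: perfect squares: 3², 4², 5², …, so 9, 16, 25, 36, 49, 64, 81 → 100.
Combining the parts gives {15, fa, -92, 100}.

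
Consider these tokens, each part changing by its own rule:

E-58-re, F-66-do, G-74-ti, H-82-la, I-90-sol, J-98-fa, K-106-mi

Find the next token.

L-114-re

Letter: letters move forward 1 place in the alphabet, so E, F, G, H, I, J, K → L.
Second component: 58, 66, 74, 82, 90, 98, 106 → 114 (+8 each step).
Note goes re, do, ti, la, sol, fa, mi → re (runs backward through the solfège scale do→ti).
So the next token is L-114-re.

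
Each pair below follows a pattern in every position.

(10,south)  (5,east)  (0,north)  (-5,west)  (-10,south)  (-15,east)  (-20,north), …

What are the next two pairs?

(-25,west), (-30,south)

First value: −5 each step; 10, 5, 0, -5, -10, -15, -20 → -25 → -30.
Direction: repeats south → east → north → west; south, east, north, west, south, east, north → west → south.
So the next two pairs are (-25,west) and (-30,south).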